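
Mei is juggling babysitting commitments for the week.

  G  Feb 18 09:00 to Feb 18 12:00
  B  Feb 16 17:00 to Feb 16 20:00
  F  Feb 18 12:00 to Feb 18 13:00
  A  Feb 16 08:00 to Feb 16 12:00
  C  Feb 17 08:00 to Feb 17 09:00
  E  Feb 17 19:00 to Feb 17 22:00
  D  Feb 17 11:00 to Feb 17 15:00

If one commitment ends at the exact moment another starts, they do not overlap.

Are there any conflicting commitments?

No

Sorted by start: A, B, C, D, E, G, F.
B starts after A ends — done with A.
C starts after B ends — done with B.
D starts after C ends — done with C.
E starts after D ends — done with D.
G starts after E ends — done with E.
F starts exactly when G ends (back-to-back, no overlap).
Every pair is clear; the schedule has no overlaps.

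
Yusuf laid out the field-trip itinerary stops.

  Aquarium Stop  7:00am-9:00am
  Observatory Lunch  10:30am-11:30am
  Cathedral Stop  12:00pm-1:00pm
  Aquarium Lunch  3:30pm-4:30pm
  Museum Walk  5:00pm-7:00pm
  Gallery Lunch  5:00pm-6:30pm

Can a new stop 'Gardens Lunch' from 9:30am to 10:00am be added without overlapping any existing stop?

Yes — the slot is free

Aquarium Stop: ends 9:00am at or before Gardens Lunch starts 9:30am → clear.
Observatory Lunch: starts 10:30am at or after Gardens Lunch ends 10:00am → clear.
Cathedral Stop: starts 12:00pm at or after Gardens Lunch ends 10:00am → clear.
Aquarium Lunch: starts 3:30pm at or after Gardens Lunch ends 10:00am → clear.
Museum Walk: starts 5:00pm at or after Gardens Lunch ends 10:00am → clear.
Gallery Lunch: starts 5:00pm at or after Gardens Lunch ends 10:00am → clear.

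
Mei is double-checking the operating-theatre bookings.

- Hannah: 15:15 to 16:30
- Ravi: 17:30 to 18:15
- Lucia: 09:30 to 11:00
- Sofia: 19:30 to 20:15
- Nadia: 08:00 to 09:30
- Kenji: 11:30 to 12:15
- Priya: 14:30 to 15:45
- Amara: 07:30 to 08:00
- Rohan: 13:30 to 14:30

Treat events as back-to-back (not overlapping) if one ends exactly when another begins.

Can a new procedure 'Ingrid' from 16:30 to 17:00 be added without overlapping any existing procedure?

Yes — the slot is free

Amara: ends 08:00 at or before Ingrid starts 16:30 → clear.
Nadia: ends 09:30 at or before Ingrid starts 16:30 → clear.
Lucia: ends 11:00 at or before Ingrid starts 16:30 → clear.
Kenji: ends 12:15 at or before Ingrid starts 16:30 → clear.
Rohan: ends 14:30 at or before Ingrid starts 16:30 → clear.
Priya: ends 15:45 at or before Ingrid starts 16:30 → clear.
Hannah: ends 16:30 at or before Ingrid starts 16:30 → clear.
Ravi: starts 17:30 at or after Ingrid ends 17:00 → clear.
Sofia: starts 19:30 at or after Ingrid ends 17:00 → clear.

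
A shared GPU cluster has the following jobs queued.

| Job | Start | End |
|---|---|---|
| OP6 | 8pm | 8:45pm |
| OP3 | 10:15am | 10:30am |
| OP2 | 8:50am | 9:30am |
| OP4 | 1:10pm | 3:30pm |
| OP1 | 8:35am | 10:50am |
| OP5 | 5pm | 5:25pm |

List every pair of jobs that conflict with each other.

OP1 & OP2, OP1 & OP3

Sorted by start: OP1, OP2, OP3, OP4, OP5, OP6.
OP2 starts before OP1 ends → OP1 and OP2 overlap.
OP3 starts before OP1 ends → OP1 and OP3 overlap.
OP4 starts after OP1 ends, so nothing later overlaps OP1 either.
OP3 starts after OP2 ends, so nothing later overlaps OP2 either.
OP4 starts after OP3 ends, so nothing later overlaps OP3 either.
OP5 starts after OP4 ends, so nothing later overlaps OP4 either.
OP6 starts after OP5 ends.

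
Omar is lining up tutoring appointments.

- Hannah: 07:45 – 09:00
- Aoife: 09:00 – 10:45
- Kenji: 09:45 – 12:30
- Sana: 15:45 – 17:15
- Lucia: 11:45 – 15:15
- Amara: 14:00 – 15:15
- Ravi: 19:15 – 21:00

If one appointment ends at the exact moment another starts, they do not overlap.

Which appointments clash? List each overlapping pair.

Amara & Lucia, Aoife & Kenji, Kenji & Lucia

Sorted by start: Hannah, Aoife, Kenji, Lucia, Amara, Sana, Ravi.
Aoife starts exactly when Hannah ends (back-to-back, no overlap), so Hannah has no further overlaps.
Kenji starts before Aoife ends → Aoife and Kenji overlap.
Lucia starts after Aoife ends, so Aoife has no further overlaps.
Lucia starts before Kenji ends → Kenji and Lucia overlap.
Amara starts after Kenji ends, so Kenji has no further overlaps.
Amara starts before Lucia ends → Lucia and Amara overlap.
Sana starts after Lucia ends, so Lucia has no further overlaps.
Sana starts after Amara ends, so Amara has no further overlaps.
Ravi starts after Sana ends.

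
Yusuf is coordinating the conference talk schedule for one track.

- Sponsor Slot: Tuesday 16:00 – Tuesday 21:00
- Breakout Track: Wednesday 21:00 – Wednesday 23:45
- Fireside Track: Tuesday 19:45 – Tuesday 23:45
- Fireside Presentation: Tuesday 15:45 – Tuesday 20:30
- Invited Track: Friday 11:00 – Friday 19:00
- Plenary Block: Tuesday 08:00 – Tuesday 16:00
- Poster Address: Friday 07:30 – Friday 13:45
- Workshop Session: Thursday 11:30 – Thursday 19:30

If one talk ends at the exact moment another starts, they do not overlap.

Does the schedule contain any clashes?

Sorted by start: Plenary Block, Fireside Presentation, Sponsor Slot, Fireside Track, Breakout Track, Workshop Session, Poster Address, Invited Track.
Fireside Presentation starts before Plenary Block ends → Plenary Block and Fireside Presentation overlap.
That's a conflict, so the schedule is not conflict-free.

Yes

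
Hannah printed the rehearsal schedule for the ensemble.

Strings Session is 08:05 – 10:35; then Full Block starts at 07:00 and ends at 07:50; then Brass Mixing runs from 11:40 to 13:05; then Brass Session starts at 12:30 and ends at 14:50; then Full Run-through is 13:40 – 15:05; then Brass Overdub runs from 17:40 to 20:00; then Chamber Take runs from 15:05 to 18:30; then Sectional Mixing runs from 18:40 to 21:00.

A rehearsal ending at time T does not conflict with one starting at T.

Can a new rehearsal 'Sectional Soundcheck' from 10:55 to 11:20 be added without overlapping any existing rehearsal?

Yes — the slot is free

Full Block: ends 07:50 at or before Sectional Soundcheck starts 10:55 → clear.
Strings Session: ends 10:35 at or before Sectional Soundcheck starts 10:55 → clear.
Brass Mixing: starts 11:40 at or after Sectional Soundcheck ends 11:20 → clear.
Brass Session: starts 12:30 at or after Sectional Soundcheck ends 11:20 → clear.
Full Run-through: starts 13:40 at or after Sectional Soundcheck ends 11:20 → clear.
Chamber Take: starts 15:05 at or after Sectional Soundcheck ends 11:20 → clear.
Brass Overdub: starts 17:40 at or after Sectional Soundcheck ends 11:20 → clear.
Sectional Mixing: starts 18:40 at or after Sectional Soundcheck ends 11:20 → clear.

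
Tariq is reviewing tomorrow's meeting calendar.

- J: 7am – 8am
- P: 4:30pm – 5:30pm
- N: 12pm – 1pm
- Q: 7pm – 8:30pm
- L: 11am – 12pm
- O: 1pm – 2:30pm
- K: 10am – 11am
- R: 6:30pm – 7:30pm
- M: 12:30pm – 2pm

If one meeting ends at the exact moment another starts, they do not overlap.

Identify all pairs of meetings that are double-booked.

M & N, M & O, Q & R

Two intervals overlap when each starts before the other ends.
Sorted by start: J, K, L, N, M, O, P, R, Q.
K starts after J ends — done with J.
L starts exactly when K ends (back-to-back, no overlap) — done with K.
N starts exactly when L ends (back-to-back, no overlap) — done with L.
M starts before N ends → N and M overlap.
O starts exactly when N ends (back-to-back, no overlap) — done with N.
O starts before M ends → M and O overlap.
P starts after M ends — done with M.
P starts after O ends — done with O.
R starts after P ends — done with P.
Q starts before R ends → R and Q overlap.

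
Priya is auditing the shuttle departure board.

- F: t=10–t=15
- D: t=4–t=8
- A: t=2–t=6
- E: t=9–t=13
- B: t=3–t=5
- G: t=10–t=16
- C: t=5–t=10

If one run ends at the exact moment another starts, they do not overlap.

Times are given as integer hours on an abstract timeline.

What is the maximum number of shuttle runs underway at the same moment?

Walk through starts and ends in time order (an end at T is processed before a start at T):
t=2 start A → 1
t=3 start B → 2
t=4 start D → 3
t=5 end B → 2
t=5 start C → 3
t=6 end A → 2
t=8 end D → 1
t=9 start E → 2
t=10 end C → 1
t=10 start F → 2
t=10 start G → 3
t=13 end E → 2
t=15 end F → 1
t=16 end G → 0
Peak is 3, at t=4 (A, B, D).

3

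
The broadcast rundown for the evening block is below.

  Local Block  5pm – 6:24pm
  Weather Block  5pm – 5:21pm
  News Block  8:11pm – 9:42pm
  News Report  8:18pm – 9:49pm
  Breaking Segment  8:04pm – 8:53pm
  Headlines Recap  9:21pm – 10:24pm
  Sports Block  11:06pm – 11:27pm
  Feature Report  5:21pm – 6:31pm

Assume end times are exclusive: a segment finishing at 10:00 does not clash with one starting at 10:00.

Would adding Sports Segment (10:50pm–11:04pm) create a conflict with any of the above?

No — it doesn't clash with anything

Local Block: ends 6:24pm at or before Sports Segment starts 10:50pm → clear.
Weather Block: ends 5:21pm at or before Sports Segment starts 10:50pm → clear.
Feature Report: ends 6:31pm at or before Sports Segment starts 10:50pm → clear.
Breaking Segment: ends 8:53pm at or before Sports Segment starts 10:50pm → clear.
News Block: ends 9:42pm at or before Sports Segment starts 10:50pm → clear.
News Report: ends 9:49pm at or before Sports Segment starts 10:50pm → clear.
Headlines Recap: ends 10:24pm at or before Sports Segment starts 10:50pm → clear.
Sports Block: starts 11:06pm at or after Sports Segment ends 11:04pm → clear.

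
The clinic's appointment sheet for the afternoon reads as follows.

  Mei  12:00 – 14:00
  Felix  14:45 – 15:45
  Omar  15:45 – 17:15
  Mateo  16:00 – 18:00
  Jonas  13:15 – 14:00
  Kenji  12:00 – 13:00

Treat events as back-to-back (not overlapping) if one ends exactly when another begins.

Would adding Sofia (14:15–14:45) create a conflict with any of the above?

No — it doesn't clash with anything

Kenji: ends 13:00 at or before Sofia starts 14:15 → clear.
Mei: ends 14:00 at or before Sofia starts 14:15 → clear.
Jonas: ends 14:00 at or before Sofia starts 14:15 → clear.
Felix: starts 14:45 at or after Sofia ends 14:45 → clear.
Omar: starts 15:45 at or after Sofia ends 14:45 → clear.
Mateo: starts 16:00 at or after Sofia ends 14:45 → clear.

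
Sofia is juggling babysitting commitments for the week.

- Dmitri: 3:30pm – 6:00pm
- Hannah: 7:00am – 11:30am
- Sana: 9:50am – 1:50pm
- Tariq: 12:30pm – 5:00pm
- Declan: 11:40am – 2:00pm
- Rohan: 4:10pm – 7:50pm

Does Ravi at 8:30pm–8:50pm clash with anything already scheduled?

Hannah: ends 11:30am at or before Ravi starts 8:30pm → clear.
Sana: ends 1:50pm at or before Ravi starts 8:30pm → clear.
Declan: ends 2:00pm at or before Ravi starts 8:30pm → clear.
Tariq: ends 5:00pm at or before Ravi starts 8:30pm → clear.
Dmitri: ends 6:00pm at or before Ravi starts 8:30pm → clear.
Rohan: ends 7:50pm at or before Ravi starts 8:30pm → clear.

No — it doesn't clash with anything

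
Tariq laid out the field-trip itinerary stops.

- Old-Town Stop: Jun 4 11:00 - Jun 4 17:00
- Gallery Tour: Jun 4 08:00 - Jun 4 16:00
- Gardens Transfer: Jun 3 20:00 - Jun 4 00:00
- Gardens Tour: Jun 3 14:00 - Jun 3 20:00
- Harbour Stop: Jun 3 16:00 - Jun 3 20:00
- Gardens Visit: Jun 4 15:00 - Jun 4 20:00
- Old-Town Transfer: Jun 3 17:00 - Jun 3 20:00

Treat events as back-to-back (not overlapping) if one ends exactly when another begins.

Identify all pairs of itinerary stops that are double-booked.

Gallery Tour & Gardens Visit, Gallery Tour & Old-Town Stop, Gardens Tour & Harbour Stop, Gardens Tour & Old-Town Transfer, Gardens Visit & Old-Town Stop, Harbour Stop & Old-Town Transfer

Sorted by start: Gardens Tour, Harbour Stop, Old-Town Transfer, Gardens Transfer, Gallery Tour, Old-Town Stop, Gardens Visit.
Harbour Stop starts before Gardens Tour ends → Gardens Tour and Harbour Stop overlap.
Old-Town Transfer starts before Gardens Tour ends → Gardens Tour and Old-Town Transfer overlap.
Gardens Transfer starts exactly when Gardens Tour ends (back-to-back, no overlap) — done with Gardens Tour.
Old-Town Transfer starts before Harbour Stop ends → Harbour Stop and Old-Town Transfer overlap.
Gardens Transfer starts exactly when Harbour Stop ends (back-to-back, no overlap) — done with Harbour Stop.
Gardens Transfer starts exactly when Old-Town Transfer ends (back-to-back, no overlap) — done with Old-Town Transfer.
Gallery Tour starts after Gardens Transfer ends — done with Gardens Transfer.
Old-Town Stop starts before Gallery Tour ends → Gallery Tour and Old-Town Stop overlap.
Gardens Visit starts before Gallery Tour ends → Gallery Tour and Gardens Visit overlap.
Gardens Visit starts before Old-Town Stop ends → Old-Town Stop and Gardens Visit overlap.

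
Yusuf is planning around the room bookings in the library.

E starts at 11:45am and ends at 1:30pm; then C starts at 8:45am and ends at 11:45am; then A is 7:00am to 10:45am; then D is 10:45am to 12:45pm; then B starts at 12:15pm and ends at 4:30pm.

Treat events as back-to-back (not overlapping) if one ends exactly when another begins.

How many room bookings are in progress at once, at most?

3

Sort all start/end points and keep a running count:
7:00am start A → 1
8:45am start C → 2
10:45am end A → 1
10:45am start D → 2
11:45am end C → 1
11:45am start E → 2
12:15pm start B → 3
12:45pm end D → 2
1:30pm end E → 1
4:30pm end B → 0
Peak is 3, at 12:15pm (B, D, E).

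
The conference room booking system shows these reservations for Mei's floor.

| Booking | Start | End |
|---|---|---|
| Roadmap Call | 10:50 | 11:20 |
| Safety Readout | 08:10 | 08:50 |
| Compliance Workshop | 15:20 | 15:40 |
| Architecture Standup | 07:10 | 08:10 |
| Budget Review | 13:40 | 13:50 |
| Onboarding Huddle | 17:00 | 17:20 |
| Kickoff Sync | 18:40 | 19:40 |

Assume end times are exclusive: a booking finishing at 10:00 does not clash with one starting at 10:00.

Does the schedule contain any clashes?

Sorted by start: Architecture Standup, Safety Readout, Roadmap Call, Budget Review, Compliance Workshop, Onboarding Huddle, Kickoff Sync.
Safety Readout starts exactly when Architecture Standup ends (back-to-back, no overlap) — done with Architecture Standup.
Roadmap Call starts after Safety Readout ends — done with Safety Readout.
Budget Review starts after Roadmap Call ends — done with Roadmap Call.
Compliance Workshop starts after Budget Review ends — done with Budget Review.
Onboarding Huddle starts after Compliance Workshop ends — done with Compliance Workshop.
Kickoff Sync starts after Onboarding Huddle ends.
Every pair is clear; the schedule has no overlaps.

No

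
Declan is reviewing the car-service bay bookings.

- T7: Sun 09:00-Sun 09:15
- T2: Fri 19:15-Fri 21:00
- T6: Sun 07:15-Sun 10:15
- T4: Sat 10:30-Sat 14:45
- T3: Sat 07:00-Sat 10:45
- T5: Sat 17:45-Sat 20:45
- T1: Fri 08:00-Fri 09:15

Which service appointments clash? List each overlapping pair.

T3 & T4, T6 & T7

Two intervals overlap when each starts before the other ends.
Sorted by start: T1, T2, T3, T4, T5, T6, T7.
T2 starts after T1 ends; T1 is clear from here.
T3 starts after T2 ends; T2 is clear from here.
T4 starts before T3 ends → T3 and T4 overlap.
T5 starts after T3 ends; T3 is clear from here.
T5 starts after T4 ends; T4 is clear from here.
T6 starts after T5 ends; T5 is clear from here.
T7 starts before T6 ends → T6 and T7 overlap.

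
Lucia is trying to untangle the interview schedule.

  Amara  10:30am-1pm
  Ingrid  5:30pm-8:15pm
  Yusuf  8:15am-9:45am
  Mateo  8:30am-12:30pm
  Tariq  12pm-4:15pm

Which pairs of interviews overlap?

Check each pair: they overlap iff neither finishes before the other starts.
Sorted by start: Yusuf, Mateo, Amara, Tariq, Ingrid.
Mateo starts before Yusuf ends → Yusuf and Mateo overlap.
Amara starts after Yusuf ends, so nothing later overlaps Yusuf either.
Amara starts before Mateo ends → Mateo and Amara overlap.
Tariq starts before Mateo ends → Mateo and Tariq overlap.
Ingrid starts after Mateo ends.
Tariq starts before Amara ends → Amara and Tariq overlap.
Ingrid starts after Amara ends.
Ingrid starts after Tariq ends.

Amara & Mateo, Amara & Tariq, Mateo & Tariq, Mateo & Yusuf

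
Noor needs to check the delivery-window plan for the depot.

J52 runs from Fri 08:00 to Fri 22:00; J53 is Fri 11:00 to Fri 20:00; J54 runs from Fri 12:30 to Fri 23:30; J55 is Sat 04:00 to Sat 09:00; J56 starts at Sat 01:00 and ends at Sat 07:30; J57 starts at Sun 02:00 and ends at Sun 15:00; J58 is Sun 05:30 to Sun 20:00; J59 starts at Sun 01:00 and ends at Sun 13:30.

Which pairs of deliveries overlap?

J52 & J53, J52 & J54, J53 & J54, J55 & J56, J57 & J58, J57 & J59, J58 & J59

Check each pair: they overlap iff neither finishes before the other starts.
Sorted by start: J52, J53, J54, J56, J55, J59, J57, J58.
J53 starts before J52 ends → J52 and J53 overlap.
J54 starts before J52 ends → J52 and J54 overlap.
J56 starts after J52 ends — done with J52.
J54 starts before J53 ends → J53 and J54 overlap.
J56 starts after J53 ends — done with J53.
J56 starts after J54 ends — done with J54.
J55 starts before J56 ends → J56 and J55 overlap.
J59 starts after J56 ends — done with J56.
J59 starts after J55 ends — done with J55.
J57 starts before J59 ends → J59 and J57 overlap.
J58 starts before J59 ends → J59 and J58 overlap.
J58 starts before J57 ends → J57 and J58 overlap.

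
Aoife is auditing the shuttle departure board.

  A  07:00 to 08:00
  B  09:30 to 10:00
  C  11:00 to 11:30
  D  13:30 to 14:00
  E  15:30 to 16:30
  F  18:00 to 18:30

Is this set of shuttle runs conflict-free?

Yes

Two intervals overlap when each starts before the other ends.
Sorted by start: A, B, C, D, E, F.
B starts after A ends, so nothing later overlaps A either.
C starts after B ends, so nothing later overlaps B either.
D starts after C ends, so nothing later overlaps C either.
E starts after D ends, so nothing later overlaps D either.
F starts after E ends.
Every pair is clear; the schedule has no overlaps.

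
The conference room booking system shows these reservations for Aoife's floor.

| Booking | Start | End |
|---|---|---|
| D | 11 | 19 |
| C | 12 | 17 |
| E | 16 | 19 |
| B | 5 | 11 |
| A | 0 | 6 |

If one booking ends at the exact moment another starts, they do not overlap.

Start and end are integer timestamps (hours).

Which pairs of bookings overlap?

Two intervals overlap when each starts before the other ends.
Sorted by start: A, B, D, C, E.
B starts before A ends → A and B overlap.
D starts after A ends, so A has no further overlaps.
D starts exactly when B ends (back-to-back, no overlap), so B has no further overlaps.
C starts before D ends → D and C overlap.
E starts before D ends → D and E overlap.
E starts before C ends → C and E overlap.

A & B, C & D, C & E, D & E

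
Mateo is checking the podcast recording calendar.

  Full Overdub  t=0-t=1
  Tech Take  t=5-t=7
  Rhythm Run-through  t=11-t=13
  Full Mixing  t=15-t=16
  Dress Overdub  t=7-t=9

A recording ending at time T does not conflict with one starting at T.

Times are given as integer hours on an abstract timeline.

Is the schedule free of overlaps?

Two intervals overlap when each starts before the other ends.
Sorted by start: Full Overdub, Tech Take, Dress Overdub, Rhythm Run-through, Full Mixing.
Tech Take starts after Full Overdub ends, so Full Overdub has no further overlaps.
Dress Overdub starts exactly when Tech Take ends (back-to-back, no overlap), so Tech Take has no further overlaps.
Rhythm Run-through starts after Dress Overdub ends, so Dress Overdub has no further overlaps.
Full Mixing starts after Rhythm Run-through ends.
Every pair is clear; the schedule has no overlaps.

Yes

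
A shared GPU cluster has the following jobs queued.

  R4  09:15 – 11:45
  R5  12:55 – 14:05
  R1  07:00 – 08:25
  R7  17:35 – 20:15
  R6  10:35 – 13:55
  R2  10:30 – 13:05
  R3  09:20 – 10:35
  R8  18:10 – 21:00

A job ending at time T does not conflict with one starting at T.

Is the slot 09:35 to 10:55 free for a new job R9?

R1: ends 08:25 at or before R9 starts 09:35 → clear.
R4: starts 09:15 before R9 ends 10:55, and ends 11:45 after R9 starts 09:35 → overlap.
R3: starts 09:20 before R9 ends 10:55, and ends 10:35 after R9 starts 09:35 → overlap.
R2: starts 10:30 before R9 ends 10:55, and ends 13:05 after R9 starts 09:35 → overlap.
R6: starts 10:35 before R9 ends 10:55, and ends 13:55 after R9 starts 09:35 → overlap.
R5: starts 12:55 at or after R9 ends 10:55 → clear.
R7: starts 17:35 at or after R9 ends 10:55 → clear.
R8: starts 18:10 at or after R9 ends 10:55 → clear.
R9 overlaps R2, R3, R4, R6.

No — it overlaps R2, R3, R4, R6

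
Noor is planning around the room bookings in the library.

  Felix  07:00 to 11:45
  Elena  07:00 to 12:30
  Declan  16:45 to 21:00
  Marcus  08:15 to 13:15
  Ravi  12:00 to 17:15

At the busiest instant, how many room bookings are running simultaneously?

Sweep the timeline, counting +1 at each start and −1 at each end (ends before starts at a tie):
07:00 start Elena → 1
07:00 start Felix → 2
08:15 start Marcus → 3
11:45 end Felix → 2
12:00 start Ravi → 3
12:30 end Elena → 2
13:15 end Marcus → 1
16:45 start Declan → 2
17:15 end Ravi → 1
21:00 end Declan → 0
Peak is 3, at 08:15 (Elena, Felix, Marcus).

3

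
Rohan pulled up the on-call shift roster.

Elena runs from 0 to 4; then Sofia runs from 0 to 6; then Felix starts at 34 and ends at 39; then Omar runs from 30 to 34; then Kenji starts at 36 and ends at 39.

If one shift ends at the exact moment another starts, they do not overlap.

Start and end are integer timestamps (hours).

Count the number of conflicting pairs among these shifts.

Two intervals overlap when each starts before the other ends.
Sorted by start: Elena, Sofia, Omar, Felix, Kenji.
Sofia starts before Elena ends → Elena and Sofia overlap.
Omar starts after Elena ends, so Elena has no further overlaps.
Omar starts after Sofia ends, so Sofia has no further overlaps.
Felix starts exactly when Omar ends (back-to-back, no overlap), so Omar has no further overlaps.
Kenji starts before Felix ends → Felix and Kenji overlap.
Overlapping pairs: Elena & Sofia, Felix & Kenji — 2 in total.

2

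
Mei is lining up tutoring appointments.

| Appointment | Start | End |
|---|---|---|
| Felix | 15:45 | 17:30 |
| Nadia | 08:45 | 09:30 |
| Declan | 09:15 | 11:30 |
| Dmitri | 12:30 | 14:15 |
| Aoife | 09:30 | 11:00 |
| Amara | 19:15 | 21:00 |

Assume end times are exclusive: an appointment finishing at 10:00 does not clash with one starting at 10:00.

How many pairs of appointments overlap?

Check each pair: they overlap iff neither finishes before the other starts.
Sorted by start: Nadia, Declan, Aoife, Dmitri, Felix, Amara.
Declan starts before Nadia ends → Nadia and Declan overlap.
Aoife starts exactly when Nadia ends (back-to-back, no overlap), so Nadia has no further overlaps.
Aoife starts before Declan ends → Declan and Aoife overlap.
Dmitri starts after Declan ends, so Declan has no further overlaps.
Dmitri starts after Aoife ends, so Aoife has no further overlaps.
Felix starts after Dmitri ends, so Dmitri has no further overlaps.
Amara starts after Felix ends.
Overlapping pairs: Aoife & Declan, Declan & Nadia — 2 in total.

2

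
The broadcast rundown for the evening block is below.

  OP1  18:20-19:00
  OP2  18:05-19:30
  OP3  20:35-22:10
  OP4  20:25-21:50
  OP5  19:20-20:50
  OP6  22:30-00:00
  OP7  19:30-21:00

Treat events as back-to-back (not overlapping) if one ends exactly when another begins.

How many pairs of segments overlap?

8

Check each pair: they overlap iff neither finishes before the other starts.
Sorted by start: OP2, OP1, OP5, OP7, OP4, OP3, OP6.
OP1 starts before OP2 ends → OP2 and OP1 overlap.
OP5 starts before OP2 ends → OP2 and OP5 overlap.
OP7 starts exactly when OP2 ends (back-to-back, no overlap), so OP2 has no further overlaps.
OP5 starts after OP1 ends, so OP1 has no further overlaps.
OP7 starts before OP5 ends → OP5 and OP7 overlap.
OP4 starts before OP5 ends → OP5 and OP4 overlap.
OP3 starts before OP5 ends → OP5 and OP3 overlap.
OP6 starts after OP5 ends.
OP4 starts before OP7 ends → OP7 and OP4 overlap.
OP3 starts before OP7 ends → OP7 and OP3 overlap.
OP6 starts after OP7 ends.
OP3 starts before OP4 ends → OP4 and OP3 overlap.
OP6 starts after OP4 ends.
OP6 starts after OP3 ends.
Overlapping pairs: OP1 & OP2, OP2 & OP5, OP3 & OP4, OP3 & OP5, OP3 & OP7, OP4 & OP5, OP4 & OP7, OP5 & OP7 — 8 in total.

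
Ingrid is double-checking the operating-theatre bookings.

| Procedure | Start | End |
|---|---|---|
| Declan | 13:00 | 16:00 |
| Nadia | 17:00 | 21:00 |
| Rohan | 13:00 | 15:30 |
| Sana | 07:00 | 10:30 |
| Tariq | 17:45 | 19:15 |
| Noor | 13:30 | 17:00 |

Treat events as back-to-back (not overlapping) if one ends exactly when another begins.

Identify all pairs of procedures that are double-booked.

Declan & Noor, Declan & Rohan, Nadia & Tariq, Noor & Rohan

Check each pair: they overlap iff neither finishes before the other starts.
Sorted by start: Sana, Declan, Rohan, Noor, Nadia, Tariq.
Declan starts after Sana ends, so nothing later overlaps Sana either.
Rohan starts before Declan ends → Declan and Rohan overlap.
Noor starts before Declan ends → Declan and Noor overlap.
Nadia starts after Declan ends, so nothing later overlaps Declan either.
Noor starts before Rohan ends → Rohan and Noor overlap.
Nadia starts after Rohan ends, so nothing later overlaps Rohan either.
Nadia starts exactly when Noor ends (back-to-back, no overlap), so nothing later overlaps Noor either.
Tariq starts before Nadia ends → Nadia and Tariq overlap.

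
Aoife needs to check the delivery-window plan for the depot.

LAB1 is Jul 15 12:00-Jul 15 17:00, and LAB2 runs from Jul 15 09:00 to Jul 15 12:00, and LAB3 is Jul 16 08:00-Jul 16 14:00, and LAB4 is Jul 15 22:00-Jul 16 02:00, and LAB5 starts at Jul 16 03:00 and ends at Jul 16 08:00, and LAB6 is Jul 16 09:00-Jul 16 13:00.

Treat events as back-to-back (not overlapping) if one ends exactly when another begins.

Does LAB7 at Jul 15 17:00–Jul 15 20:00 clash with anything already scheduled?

LAB2: ends Jul 15 12:00 at or before LAB7 starts Jul 15 17:00 → clear.
LAB1: ends Jul 15 17:00 at or before LAB7 starts Jul 15 17:00 → clear.
LAB4: starts Jul 15 22:00 at or after LAB7 ends Jul 15 20:00 → clear.
LAB5: starts Jul 16 03:00 at or after LAB7 ends Jul 15 20:00 → clear.
LAB3: starts Jul 16 08:00 at or after LAB7 ends Jul 15 20:00 → clear.
LAB6: starts Jul 16 09:00 at or after LAB7 ends Jul 15 20:00 → clear.

No — it doesn't clash with anything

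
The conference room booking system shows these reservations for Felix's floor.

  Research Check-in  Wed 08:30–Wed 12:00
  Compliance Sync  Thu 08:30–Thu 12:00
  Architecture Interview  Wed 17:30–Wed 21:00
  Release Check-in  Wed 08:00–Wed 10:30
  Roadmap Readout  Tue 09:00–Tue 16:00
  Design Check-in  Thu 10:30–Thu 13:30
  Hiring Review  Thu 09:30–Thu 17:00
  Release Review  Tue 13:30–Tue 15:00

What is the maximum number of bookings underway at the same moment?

3

Sort all start/end points and keep a running count:
Tue 09:00 start Roadmap Readout → 1
Tue 13:30 start Release Review → 2
Tue 15:00 end Release Review → 1
Tue 16:00 end Roadmap Readout → 0
Wed 08:00 start Release Check-in → 1
Wed 08:30 start Research Check-in → 2
Wed 10:30 end Release Check-in → 1
Wed 12:00 end Research Check-in → 0
Wed 17:30 start Architecture Interview → 1
Wed 21:00 end Architecture Interview → 0
Thu 08:30 start Compliance Sync → 1
Thu 09:30 start Hiring Review → 2
Thu 10:30 start Design Check-in → 3
Thu 12:00 end Compliance Sync → 2
Thu 13:30 end Design Check-in → 1
Thu 17:00 end Hiring Review → 0
Peak is 3, at Thu 10:30 (Compliance Sync, Design Check-in, Hiring Review).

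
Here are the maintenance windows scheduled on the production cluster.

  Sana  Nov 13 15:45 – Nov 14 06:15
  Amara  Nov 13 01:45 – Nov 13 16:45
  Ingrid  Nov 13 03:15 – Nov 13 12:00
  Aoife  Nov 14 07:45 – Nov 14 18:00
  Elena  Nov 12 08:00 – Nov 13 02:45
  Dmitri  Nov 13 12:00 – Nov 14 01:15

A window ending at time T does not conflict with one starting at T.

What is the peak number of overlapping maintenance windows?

3

Sort all start/end points and keep a running count:
Nov 12 08:00 start Elena → 1
Nov 13 01:45 start Amara → 2
Nov 13 02:45 end Elena → 1
Nov 13 03:15 start Ingrid → 2
Nov 13 12:00 end Ingrid → 1
Nov 13 12:00 start Dmitri → 2
Nov 13 15:45 start Sana → 3
Nov 13 16:45 end Amara → 2
Nov 14 01:15 end Dmitri → 1
Nov 14 06:15 end Sana → 0
Nov 14 07:45 start Aoife → 1
Nov 14 18:00 end Aoife → 0
Peak is 3, at Nov 13 15:45 (Amara, Dmitri, Sana).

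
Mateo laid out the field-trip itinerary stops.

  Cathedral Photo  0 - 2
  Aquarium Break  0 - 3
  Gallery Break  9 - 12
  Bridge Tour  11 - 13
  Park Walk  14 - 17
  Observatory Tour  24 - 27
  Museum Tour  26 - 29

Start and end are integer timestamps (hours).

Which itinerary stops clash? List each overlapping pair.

Sorted by start: Cathedral Photo, Aquarium Break, Gallery Break, Bridge Tour, Park Walk, Observatory Tour, Museum Tour.
Aquarium Break starts before Cathedral Photo ends → Cathedral Photo and Aquarium Break overlap.
Gallery Break starts after Cathedral Photo ends — done with Cathedral Photo.
Gallery Break starts after Aquarium Break ends — done with Aquarium Break.
Bridge Tour starts before Gallery Break ends → Gallery Break and Bridge Tour overlap.
Park Walk starts after Gallery Break ends — done with Gallery Break.
Park Walk starts after Bridge Tour ends — done with Bridge Tour.
Observatory Tour starts after Park Walk ends — done with Park Walk.
Museum Tour starts before Observatory Tour ends → Observatory Tour and Museum Tour overlap.

Aquarium Break & Cathedral Photo, Bridge Tour & Gallery Break, Museum Tour & Observatory Tour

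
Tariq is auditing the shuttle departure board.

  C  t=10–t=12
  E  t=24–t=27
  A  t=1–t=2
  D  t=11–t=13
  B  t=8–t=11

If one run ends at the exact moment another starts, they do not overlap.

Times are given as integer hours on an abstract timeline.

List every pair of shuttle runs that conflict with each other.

B & C, C & D

Check each pair: they overlap iff neither finishes before the other starts.
Sorted by start: A, B, C, D, E.
B starts after A ends — done with A.
C starts before B ends → B and C overlap.
D starts exactly when B ends (back-to-back, no overlap) — done with B.
D starts before C ends → C and D overlap.
E starts after C ends.
E starts after D ends.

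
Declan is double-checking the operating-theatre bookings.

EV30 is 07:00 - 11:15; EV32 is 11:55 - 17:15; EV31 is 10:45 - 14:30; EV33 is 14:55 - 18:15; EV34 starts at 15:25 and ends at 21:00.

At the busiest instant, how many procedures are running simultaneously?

3

Sort all start/end points and keep a running count:
07:00 start EV30 → 1
10:45 start EV31 → 2
11:15 end EV30 → 1
11:55 start EV32 → 2
14:30 end EV31 → 1
14:55 start EV33 → 2
15:25 start EV34 → 3
17:15 end EV32 → 2
18:15 end EV33 → 1
21:00 end EV34 → 0
Peak is 3, at 15:25 (EV32, EV33, EV34).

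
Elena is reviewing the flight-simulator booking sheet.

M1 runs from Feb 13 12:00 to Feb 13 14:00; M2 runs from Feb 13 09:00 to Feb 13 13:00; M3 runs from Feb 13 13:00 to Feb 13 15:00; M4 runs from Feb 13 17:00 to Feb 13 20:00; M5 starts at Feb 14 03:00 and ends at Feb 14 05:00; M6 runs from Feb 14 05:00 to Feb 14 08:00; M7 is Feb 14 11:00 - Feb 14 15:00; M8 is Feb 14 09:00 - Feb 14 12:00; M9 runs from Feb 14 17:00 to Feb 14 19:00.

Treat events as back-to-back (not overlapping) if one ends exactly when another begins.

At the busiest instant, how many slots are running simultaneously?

Walk through starts and ends in time order (an end at T is processed before a start at T):
Feb 13 09:00 start M2 → 1
Feb 13 12:00 start M1 → 2
Feb 13 13:00 end M2 → 1
Feb 13 13:00 start M3 → 2
Feb 13 14:00 end M1 → 1
Feb 13 15:00 end M3 → 0
Feb 13 17:00 start M4 → 1
Feb 13 20:00 end M4 → 0
Feb 14 03:00 start M5 → 1
Feb 14 05:00 end M5 → 0
Feb 14 05:00 start M6 → 1
Feb 14 08:00 end M6 → 0
Feb 14 09:00 start M8 → 1
Feb 14 11:00 start M7 → 2
Feb 14 12:00 end M8 → 1
Feb 14 15:00 end M7 → 0
Feb 14 17:00 start M9 → 1
Feb 14 19:00 end M9 → 0
Peak is 2, at Feb 13 12:00 (M1, M2).

2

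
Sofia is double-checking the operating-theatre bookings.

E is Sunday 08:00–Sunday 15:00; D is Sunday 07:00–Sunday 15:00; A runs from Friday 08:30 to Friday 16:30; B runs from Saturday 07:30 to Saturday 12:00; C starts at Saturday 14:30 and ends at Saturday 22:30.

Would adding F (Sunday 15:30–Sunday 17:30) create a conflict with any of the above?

A: ends Friday 16:30 at or before F starts Sunday 15:30 → clear.
B: ends Saturday 12:00 at or before F starts Sunday 15:30 → clear.
C: ends Saturday 22:30 at or before F starts Sunday 15:30 → clear.
D: ends Sunday 15:00 at or before F starts Sunday 15:30 → clear.
E: ends Sunday 15:00 at or before F starts Sunday 15:30 → clear.

No — it doesn't clash with anything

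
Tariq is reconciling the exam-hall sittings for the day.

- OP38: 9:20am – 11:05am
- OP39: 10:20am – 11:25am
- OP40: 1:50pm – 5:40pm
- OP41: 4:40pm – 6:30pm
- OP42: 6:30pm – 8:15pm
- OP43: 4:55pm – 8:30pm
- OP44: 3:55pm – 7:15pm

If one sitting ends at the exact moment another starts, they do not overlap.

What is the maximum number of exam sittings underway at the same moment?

4

Sort all start/end points and keep a running count:
9:20am start OP38 → 1
10:20am start OP39 → 2
11:05am end OP38 → 1
11:25am end OP39 → 0
1:50pm start OP40 → 1
3:55pm start OP44 → 2
4:40pm start OP41 → 3
4:55pm start OP43 → 4
5:40pm end OP40 → 3
6:30pm end OP41 → 2
6:30pm start OP42 → 3
7:15pm end OP44 → 2
8:15pm end OP42 → 1
8:30pm end OP43 → 0
Peak is 4, at 4:55pm (OP40, OP41, OP43, OP44).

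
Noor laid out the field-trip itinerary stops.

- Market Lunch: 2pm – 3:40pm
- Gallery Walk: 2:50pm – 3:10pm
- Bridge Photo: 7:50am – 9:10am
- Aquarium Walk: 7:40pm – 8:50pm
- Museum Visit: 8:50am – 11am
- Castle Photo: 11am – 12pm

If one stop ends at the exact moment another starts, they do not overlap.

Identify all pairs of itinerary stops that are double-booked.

Sorted by start: Bridge Photo, Museum Visit, Castle Photo, Market Lunch, Gallery Walk, Aquarium Walk.
Museum Visit starts before Bridge Photo ends → Bridge Photo and Museum Visit overlap.
Castle Photo starts after Bridge Photo ends; Bridge Photo is clear from here.
Castle Photo starts exactly when Museum Visit ends (back-to-back, no overlap); Museum Visit is clear from here.
Market Lunch starts after Castle Photo ends; Castle Photo is clear from here.
Gallery Walk starts before Market Lunch ends → Market Lunch and Gallery Walk overlap.
Aquarium Walk starts after Market Lunch ends.
Aquarium Walk starts after Gallery Walk ends.

Bridge Photo & Museum Visit, Gallery Walk & Market Lunch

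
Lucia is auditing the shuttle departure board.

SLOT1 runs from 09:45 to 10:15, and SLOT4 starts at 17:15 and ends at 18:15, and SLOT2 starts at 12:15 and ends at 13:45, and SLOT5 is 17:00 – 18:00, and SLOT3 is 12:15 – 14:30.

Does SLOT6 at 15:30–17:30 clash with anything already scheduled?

Yes — it overlaps SLOT4, SLOT5

SLOT1: ends 10:15 at or before SLOT6 starts 15:30 → clear.
SLOT2: ends 13:45 at or before SLOT6 starts 15:30 → clear.
SLOT3: ends 14:30 at or before SLOT6 starts 15:30 → clear.
SLOT5: starts 17:00 before SLOT6 ends 17:30, and ends 18:00 after SLOT6 starts 15:30 → overlap.
SLOT4: starts 17:15 before SLOT6 ends 17:30, and ends 18:15 after SLOT6 starts 15:30 → overlap.
SLOT6 overlaps SLOT4, SLOT5.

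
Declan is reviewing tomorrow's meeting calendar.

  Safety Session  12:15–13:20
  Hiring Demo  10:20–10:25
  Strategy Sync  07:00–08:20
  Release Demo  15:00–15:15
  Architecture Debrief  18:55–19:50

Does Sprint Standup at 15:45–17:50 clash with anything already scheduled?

No — it doesn't clash with anything

Strategy Sync: ends 08:20 at or before Sprint Standup starts 15:45 → clear.
Hiring Demo: ends 10:25 at or before Sprint Standup starts 15:45 → clear.
Safety Session: ends 13:20 at or before Sprint Standup starts 15:45 → clear.
Release Demo: ends 15:15 at or before Sprint Standup starts 15:45 → clear.
Architecture Debrief: starts 18:55 at or after Sprint Standup ends 17:50 → clear.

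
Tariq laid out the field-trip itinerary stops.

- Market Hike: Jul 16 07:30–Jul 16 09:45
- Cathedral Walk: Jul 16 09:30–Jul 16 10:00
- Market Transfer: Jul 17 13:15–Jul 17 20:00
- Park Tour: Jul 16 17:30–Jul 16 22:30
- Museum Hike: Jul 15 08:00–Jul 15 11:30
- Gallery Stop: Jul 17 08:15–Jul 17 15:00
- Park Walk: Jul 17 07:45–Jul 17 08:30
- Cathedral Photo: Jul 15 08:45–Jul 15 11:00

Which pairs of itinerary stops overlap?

Cathedral Photo & Museum Hike, Cathedral Walk & Market Hike, Gallery Stop & Market Transfer, Gallery Stop & Park Walk

Sorted by start: Museum Hike, Cathedral Photo, Market Hike, Cathedral Walk, Park Tour, Park Walk, Gallery Stop, Market Transfer.
Cathedral Photo starts before Museum Hike ends → Museum Hike and Cathedral Photo overlap.
Market Hike starts after Museum Hike ends, so nothing later overlaps Museum Hike either.
Market Hike starts after Cathedral Photo ends, so nothing later overlaps Cathedral Photo either.
Cathedral Walk starts before Market Hike ends → Market Hike and Cathedral Walk overlap.
Park Tour starts after Market Hike ends, so nothing later overlaps Market Hike either.
Park Tour starts after Cathedral Walk ends, so nothing later overlaps Cathedral Walk either.
Park Walk starts after Park Tour ends, so nothing later overlaps Park Tour either.
Gallery Stop starts before Park Walk ends → Park Walk and Gallery Stop overlap.
Market Transfer starts after Park Walk ends.
Market Transfer starts before Gallery Stop ends → Gallery Stop and Market Transfer overlap.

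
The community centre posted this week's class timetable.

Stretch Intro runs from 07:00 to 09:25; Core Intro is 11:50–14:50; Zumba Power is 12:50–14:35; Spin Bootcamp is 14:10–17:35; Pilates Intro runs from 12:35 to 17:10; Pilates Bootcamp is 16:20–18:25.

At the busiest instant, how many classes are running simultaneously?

Walk through starts and ends in time order (an end at T is processed before a start at T):
07:00 start Stretch Intro → 1
09:25 end Stretch Intro → 0
11:50 start Core Intro → 1
12:35 start Pilates Intro → 2
12:50 start Zumba Power → 3
14:10 start Spin Bootcamp → 4
14:35 end Zumba Power → 3
14:50 end Core Intro → 2
16:20 start Pilates Bootcamp → 3
17:10 end Pilates Intro → 2
17:35 end Spin Bootcamp → 1
18:25 end Pilates Bootcamp → 0
Peak is 4, at 14:10 (Core Intro, Pilates Intro, Spin Bootcamp, Zumba Power).

4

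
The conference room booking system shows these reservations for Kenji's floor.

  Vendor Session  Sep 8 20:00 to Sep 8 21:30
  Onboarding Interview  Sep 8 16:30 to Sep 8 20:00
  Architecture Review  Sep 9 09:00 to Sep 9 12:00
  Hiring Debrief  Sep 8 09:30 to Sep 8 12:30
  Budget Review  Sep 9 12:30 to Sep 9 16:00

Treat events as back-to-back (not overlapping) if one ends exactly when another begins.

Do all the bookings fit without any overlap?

Yes

Sorted by start: Hiring Debrief, Onboarding Interview, Vendor Session, Architecture Review, Budget Review.
Onboarding Interview starts after Hiring Debrief ends; Hiring Debrief is clear from here.
Vendor Session starts exactly when Onboarding Interview ends (back-to-back, no overlap); Onboarding Interview is clear from here.
Architecture Review starts after Vendor Session ends; Vendor Session is clear from here.
Budget Review starts after Architecture Review ends.
Every pair is clear; the schedule has no overlaps.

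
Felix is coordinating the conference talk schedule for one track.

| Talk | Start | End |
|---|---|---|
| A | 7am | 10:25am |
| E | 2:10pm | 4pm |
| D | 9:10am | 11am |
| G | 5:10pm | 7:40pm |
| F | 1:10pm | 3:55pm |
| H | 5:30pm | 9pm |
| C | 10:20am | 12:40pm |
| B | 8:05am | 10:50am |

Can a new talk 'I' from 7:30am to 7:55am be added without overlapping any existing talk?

No — it overlaps A

A: starts 7am before I ends 7:55am, and ends 10:25am after I starts 7:30am → overlap.
B: starts 8:05am at or after I ends 7:55am → clear.
D: starts 9:10am at or after I ends 7:55am → clear.
C: starts 10:20am at or after I ends 7:55am → clear.
F: starts 1:10pm at or after I ends 7:55am → clear.
E: starts 2:10pm at or after I ends 7:55am → clear.
G: starts 5:10pm at or after I ends 7:55am → clear.
H: starts 5:30pm at or after I ends 7:55am → clear.
I overlaps A.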